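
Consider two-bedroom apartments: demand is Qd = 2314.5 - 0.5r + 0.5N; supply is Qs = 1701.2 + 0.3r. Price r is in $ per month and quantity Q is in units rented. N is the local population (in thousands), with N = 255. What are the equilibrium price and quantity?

r* = 926, Q* = 1979

With N = 255, demand is Qd = 2442 - 0.5r.
Set Qd = Qs: 2442 - 0.5r = 1701.2 + 0.3r, so 740.8 = 0.8r and r* = 926.
From the demand curve, Q* = 2442 - 0.5(926) = 1979.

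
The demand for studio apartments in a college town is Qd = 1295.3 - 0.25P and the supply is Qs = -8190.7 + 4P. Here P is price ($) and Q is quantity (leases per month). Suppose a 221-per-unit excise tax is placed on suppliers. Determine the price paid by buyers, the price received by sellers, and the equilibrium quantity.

Suppliers keep P_s = P_b - 221 per unit, so supply in terms of the buyer price is Qs = -9074.7 + 4P_b.
Equate demand and the shifted supply: 1295.3 - 0.25P_b = -9074.7 + 4P_b, giving 4.25P_b = 10370, so P_b = 2440.
Then P_s = 2440 - 221 = 2219 and Q = 1295.3 - 0.25(2440) = 685.3.

P_b = 2440, P_s = 2219, Q = 685.3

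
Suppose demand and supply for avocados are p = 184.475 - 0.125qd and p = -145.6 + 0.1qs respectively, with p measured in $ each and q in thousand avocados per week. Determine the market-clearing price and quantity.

Inverting to quantity form: qd = 1475.8 - 8p and qs = 1456 + 10p.
Equating demand and supply, 1475.8 - 8p = 1456 + 10p gives 18p = 19.8, so p* = 1.1.
Plugging p* into demand: q* = 1475.8 - 8(1.1) = 1467.

p* = 1.1, q* = 1467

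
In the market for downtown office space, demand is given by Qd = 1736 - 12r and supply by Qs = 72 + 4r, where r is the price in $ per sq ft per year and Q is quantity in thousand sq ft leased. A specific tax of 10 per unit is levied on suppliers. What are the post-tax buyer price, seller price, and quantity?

Suppliers keep r_s = r_b - 10 per unit, so supply in terms of the buyer price is Qs = 32 + 4r_b.
Set Qd = Qs: 1736 - 12r_b = 32 + 4r_b, so 1704 = 16r_b and r_b = 106.5.
So r_s = 96.5 and the quantity traded is Q = 1736 - 12(106.5) = 458.

r_b = 106.5, r_s = 96.5, Q = 458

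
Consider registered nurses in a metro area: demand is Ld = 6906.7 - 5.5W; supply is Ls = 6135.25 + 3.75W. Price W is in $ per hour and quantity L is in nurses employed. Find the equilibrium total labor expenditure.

Total labor expenditure = 537763.2

The market clears where 6906.7 - 5.5W = 6135.25 + 3.75W. Rearranging, 9.25W = 771.45, hence W* = 83.4.
Substitute back: L* = 6906.7 - 5.5(83.4) = 6448.
Total labor expenditure = W* × L* = 83.4 × 6448 = 537763.2.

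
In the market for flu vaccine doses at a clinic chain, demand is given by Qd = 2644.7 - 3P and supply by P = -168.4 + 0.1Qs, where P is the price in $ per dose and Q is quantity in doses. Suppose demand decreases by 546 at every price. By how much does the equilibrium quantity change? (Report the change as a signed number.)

Rewriting in direct form: Qs = 1684 + 10P.
At equilibrium Qd = Qs, so 2644.7 - 3P = 1684 + 10P; collecting terms, 960.7 = 13P and P* = 73.9.
Substitute back: Q* = 2644.7 - 3(73.9) = 2423.
After the shift, demand is Qd = 2098.7 - 3P.
Re-solving, 13P = 414.7 gives P = 31.9 and Q = 2003.
ΔQ = 2003 - 2423 = -420.

ΔQ = -420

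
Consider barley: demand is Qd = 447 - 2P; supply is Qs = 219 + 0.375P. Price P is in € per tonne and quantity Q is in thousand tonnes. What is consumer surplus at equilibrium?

Set Qd = Qs: 447 - 2P = 219 + 0.375P, so 228 = 2.375P and P* = 96.
Plugging P* into demand: Q* = 447 - 2(96) = 255.
Demand choke price (Qd = 0): P = 447/2 = 223.5. Consumer surplus = ½ × (223.5 - 96) × 255 = 16256.25.

Consumer surplus = 16256.25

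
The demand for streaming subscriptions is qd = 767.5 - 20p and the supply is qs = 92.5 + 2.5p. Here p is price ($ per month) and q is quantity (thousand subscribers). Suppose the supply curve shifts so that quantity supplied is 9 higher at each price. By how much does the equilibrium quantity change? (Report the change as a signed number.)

The market clears where 767.5 - 20p = 92.5 + 2.5p. Rearranging, 22.5p = 675, hence p* = 30.
Substitute back: q* = 767.5 - 20(30) = 167.5.
After the shift, supply is qs = 101.5 + 2.5p.
Re-solving, 22.5p = 666 gives p = 29.6 and q = 175.5.
Δq = 175.5 - 167.5 = 8.

Δq = 8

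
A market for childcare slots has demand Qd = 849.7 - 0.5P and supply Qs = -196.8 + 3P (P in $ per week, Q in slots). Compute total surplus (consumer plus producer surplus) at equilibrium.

Total surplus = 571993.38

At equilibrium Qd = Qs, so 849.7 - 0.5P = -196.8 + 3P; collecting terms, 1046.5 = 3.5P and P* = 299.
Plugging P* into demand: Q* = 849.7 - 0.5(299) = 700.2.
Demand choke price = 1699.4; supply choke price = 65.6. CS = ½(1699.4 - 299)(700.2) = 490280.04; PS = ½(299 - 65.6)(700.2) = 81713.34. Total surplus = 571993.38.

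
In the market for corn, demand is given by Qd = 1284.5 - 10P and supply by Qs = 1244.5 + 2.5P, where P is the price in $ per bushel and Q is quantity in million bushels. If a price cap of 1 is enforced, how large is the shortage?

Shortage = 27.5

With P fixed at 1, quantity demanded is 1274.5 and quantity supplied is 1247.
Shortage = Qd - Qs = 1274.5 - 1247 = 27.5.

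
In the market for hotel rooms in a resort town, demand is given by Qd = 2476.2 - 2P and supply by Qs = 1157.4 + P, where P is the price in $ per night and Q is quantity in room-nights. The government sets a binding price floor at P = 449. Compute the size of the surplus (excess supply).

Surplus = 28.2

At P = 449: Qd = 1578.2 and Qs = 1606.4.
Surplus = Qs - Qd = 1606.4 - 1578.2 = 28.2.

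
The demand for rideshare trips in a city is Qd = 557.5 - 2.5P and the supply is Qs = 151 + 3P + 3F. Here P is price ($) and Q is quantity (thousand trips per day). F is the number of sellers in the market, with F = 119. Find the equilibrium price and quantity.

With F = 119, supply is Qs = 508 + 3P.
Equating demand and supply, 557.5 - 2.5P = 508 + 3P gives 5.5P = 49.5, so P* = 9.
Then Q* = 557.5 - 2.5(9) = 535.

P* = 9, Q* = 535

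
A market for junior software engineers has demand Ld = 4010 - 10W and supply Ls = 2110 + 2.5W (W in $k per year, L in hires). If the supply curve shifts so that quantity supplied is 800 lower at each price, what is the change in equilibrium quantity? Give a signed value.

ΔL = -640

The market clears where 4010 - 10W = 2110 + 2.5W. Rearranging, 12.5W = 1900, hence W* = 152.
From the demand curve, L* = 4010 - 10(152) = 2490.
After the shift, supply is Ls = 1310 + 2.5W.
Re-solving, 12.5W = 2700 gives W = 216 and L = 1850.
ΔL = 1850 - 2490 = -640.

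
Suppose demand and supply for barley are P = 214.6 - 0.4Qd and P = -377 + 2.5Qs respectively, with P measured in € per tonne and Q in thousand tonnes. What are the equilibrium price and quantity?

Solving each curve for Q: Qd = 536.5 - 2.5P and Qs = 150.8 + 0.4P.
Equating demand and supply, 536.5 - 2.5P = 150.8 + 0.4P gives 2.9P = 385.7, so P* = 133.
Plugging P* into demand: Q* = 536.5 - 2.5(133) = 204.

P* = 133, Q* = 204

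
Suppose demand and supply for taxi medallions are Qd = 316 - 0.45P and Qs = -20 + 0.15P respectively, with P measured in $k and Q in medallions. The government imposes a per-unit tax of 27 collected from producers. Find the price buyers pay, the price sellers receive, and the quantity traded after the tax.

The tax drives a wedge P_b - P_s = 27. Substituting P_s = P_b - 27 into supply: Qs = -24.05 + 0.15P_b.
Equate demand and the shifted supply: 316 - 0.45P_b = -24.05 + 0.15P_b, giving 0.6P_b = 340.05, so P_b = 566.75.
So P_s = 539.75 and the quantity traded is Q = 316 - 0.45(566.75) = 60.9625.

P_b = 566.75, P_s = 539.75, Q = 60.9625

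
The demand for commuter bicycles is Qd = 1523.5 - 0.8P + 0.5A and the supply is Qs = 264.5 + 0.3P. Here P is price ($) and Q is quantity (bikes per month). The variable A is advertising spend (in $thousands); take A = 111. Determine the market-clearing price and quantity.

With A = 111, demand is Qd = 1579 - 0.8P.
At equilibrium Qd = Qs, so 1579 - 0.8P = 264.5 + 0.3P; collecting terms, 1314.5 = 1.1P and P* = 1195.
Plugging P* into demand: Q* = 1579 - 0.8(1195) = 623.

P* = 1195, Q* = 623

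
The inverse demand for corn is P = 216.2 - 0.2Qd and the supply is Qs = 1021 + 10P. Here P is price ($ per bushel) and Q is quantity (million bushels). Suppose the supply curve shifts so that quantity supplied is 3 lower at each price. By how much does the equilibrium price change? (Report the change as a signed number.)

ΔP = 0.2

Inverting to quantity form: Qd = 1081 - 5P.
At equilibrium Qd = Qs, so 1081 - 5P = 1021 + 10P; collecting terms, 60 = 15P and P* = 4.
From the demand curve, Q* = 1081 - 5(4) = 1061.
After the shift, supply is Qs = 1018 + 10P.
New equilibrium: 63 = 15P, so P = 4.2 and Q = 1060.
ΔP = 4.2 - 4 = 0.2.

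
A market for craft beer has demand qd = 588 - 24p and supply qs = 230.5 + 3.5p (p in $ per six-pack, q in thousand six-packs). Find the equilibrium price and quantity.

Set qd = qs: 588 - 24p = 230.5 + 3.5p, so 357.5 = 27.5p and p* = 13.
From the demand curve, q* = 588 - 24(13) = 276.

p* = 13, q* = 276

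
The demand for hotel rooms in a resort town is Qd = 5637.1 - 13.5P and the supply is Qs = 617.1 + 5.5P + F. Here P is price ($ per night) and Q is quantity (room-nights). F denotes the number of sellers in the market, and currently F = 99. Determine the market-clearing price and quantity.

With F = 99, supply is Qs = 716.1 + 5.5P.
Set Qd = Qs: 5637.1 - 13.5P = 716.1 + 5.5P, so 4921 = 19P and P* = 259.
Then Q* = 5637.1 - 13.5(259) = 2140.6.

P* = 259, Q* = 2140.6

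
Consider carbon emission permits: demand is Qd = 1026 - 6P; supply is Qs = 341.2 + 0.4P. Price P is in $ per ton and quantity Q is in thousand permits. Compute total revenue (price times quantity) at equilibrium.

Equating demand and supply, 1026 - 6P = 341.2 + 0.4P gives 6.4P = 684.8, so P* = 107.
Plugging P* into demand: Q* = 1026 - 6(107) = 384.
Total revenue = P* × Q* = 107 × 384 = 41088.

Total revenue = 41088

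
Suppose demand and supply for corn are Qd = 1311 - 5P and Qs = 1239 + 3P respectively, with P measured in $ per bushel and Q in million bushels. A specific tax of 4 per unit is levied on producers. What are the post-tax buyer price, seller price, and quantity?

P_b = 10.5, P_s = 6.5, Q = 1258.5

Producers keep P_s = P_b - 4 per unit, so supply in terms of the buyer price is Qs = 1227 + 3P_b.
Market clearing requires 1311 - 5P_b = 1227 + 3P_b; hence 84 = 8P_b and P_b = 10.5.
Then P_s = 10.5 - 4 = 6.5 and Q = 1311 - 5(10.5) = 1258.5.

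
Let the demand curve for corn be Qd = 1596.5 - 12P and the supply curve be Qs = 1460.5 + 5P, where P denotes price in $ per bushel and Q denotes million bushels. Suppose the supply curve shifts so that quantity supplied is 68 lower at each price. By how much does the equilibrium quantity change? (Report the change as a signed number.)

Set Qd = Qs: 1596.5 - 12P = 1460.5 + 5P, so 136 = 17P and P* = 8.
Plugging P* into demand: Q* = 1596.5 - 12(8) = 1500.5.
After the shift, supply is Qs = 1392.5 + 5P.
The new intersection has 204 = 17P, i.e. P = 12, Q = 1452.5.
ΔQ = 1452.5 - 1500.5 = -48.

ΔQ = -48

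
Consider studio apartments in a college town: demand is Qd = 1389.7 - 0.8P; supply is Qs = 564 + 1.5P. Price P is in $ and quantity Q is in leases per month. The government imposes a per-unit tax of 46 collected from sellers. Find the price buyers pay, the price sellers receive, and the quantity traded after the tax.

With a tax of 46 on sellers, they supply based on the net price P_s = P_b - 46, so Qs = 495 + 1.5P_b.
Set Qd = Qs: 1389.7 - 0.8P_b = 495 + 1.5P_b, so 894.7 = 2.3P_b and P_b = 389.
So P_s = 343 and the quantity traded is Q = 1389.7 - 0.8(389) = 1078.5.

P_b = 389, P_s = 343, Q = 1078.5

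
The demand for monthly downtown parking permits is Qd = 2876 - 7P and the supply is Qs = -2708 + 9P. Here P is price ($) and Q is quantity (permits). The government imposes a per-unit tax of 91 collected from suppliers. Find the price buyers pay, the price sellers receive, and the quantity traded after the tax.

With a tax of 91 on suppliers, they supply based on the net price P_s = P_b - 91, so Qs = -3527 + 9P_b.
Market clearing requires 2876 - 7P_b = -3527 + 9P_b; hence 6403 = 16P_b and P_b = 400.1875.
So P_s = 309.1875 and the quantity traded is Q = 2876 - 7(400.1875) = 74.6875.

P_b = 400.1875, P_s = 309.1875, Q = 74.6875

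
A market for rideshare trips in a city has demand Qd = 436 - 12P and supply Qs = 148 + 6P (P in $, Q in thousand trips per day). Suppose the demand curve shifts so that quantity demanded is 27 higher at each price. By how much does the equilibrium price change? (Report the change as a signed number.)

ΔP = 1.5

The market clears where 436 - 12P = 148 + 6P. Rearranging, 18P = 288, hence P* = 16.
Plugging P* into demand: Q* = 436 - 12(16) = 244.
After the shift, demand is Qd = 463 - 12P.
The new intersection has 315 = 18P, i.e. P = 17.5, Q = 253.
ΔP = 17.5 - 16 = 1.5.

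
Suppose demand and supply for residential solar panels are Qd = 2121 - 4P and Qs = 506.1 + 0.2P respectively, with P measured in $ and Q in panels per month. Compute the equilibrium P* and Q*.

P* = 384.5, Q* = 583

At equilibrium Qd = Qs, so 2121 - 4P = 506.1 + 0.2P; collecting terms, 1614.9 = 4.2P and P* = 384.5.
Plugging P* into demand: Q* = 2121 - 4(384.5) = 583.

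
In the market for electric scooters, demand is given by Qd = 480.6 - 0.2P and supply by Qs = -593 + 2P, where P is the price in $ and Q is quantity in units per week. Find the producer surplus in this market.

Producer surplus = 36672.25

At equilibrium Qd = Qs, so 480.6 - 0.2P = -593 + 2P; collecting terms, 1073.6 = 2.2P and P* = 488.
Plugging P* into demand: Q* = 480.6 - 0.2(488) = 383.
Supply choke price (Qs = 0): P = 296.5. Producer surplus = ½ × (488 - 296.5) × 383 = 36672.25.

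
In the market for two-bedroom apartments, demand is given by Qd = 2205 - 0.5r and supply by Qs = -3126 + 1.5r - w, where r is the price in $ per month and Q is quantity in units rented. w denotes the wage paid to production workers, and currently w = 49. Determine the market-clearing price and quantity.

r* = 2690, Q* = 860

With w = 49, supply is Qs = -3175 + 1.5r.
The market clears where 2205 - 0.5r = -3175 + 1.5r. Rearranging, 2r = 5380, hence r* = 2690.
Then Q* = 2205 - 0.5(2690) = 860.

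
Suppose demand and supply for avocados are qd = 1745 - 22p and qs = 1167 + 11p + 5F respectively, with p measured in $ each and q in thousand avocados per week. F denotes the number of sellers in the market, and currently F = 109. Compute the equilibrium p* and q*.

p* = 1, q* = 1723

With F = 109, supply is qs = 1712 + 11p.
The market clears where 1745 - 22p = 1712 + 11p. Rearranging, 33p = 33, hence p* = 1.
Plugging p* into demand: q* = 1745 - 22(1) = 1723.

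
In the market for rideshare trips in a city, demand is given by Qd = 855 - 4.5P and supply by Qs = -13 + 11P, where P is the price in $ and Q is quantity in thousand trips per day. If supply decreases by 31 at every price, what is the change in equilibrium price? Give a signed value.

ΔP = 2

The market clears where 855 - 4.5P = -13 + 11P. Rearranging, 15.5P = 868, hence P* = 56.
Then Q* = 855 - 4.5(56) = 603.
After the shift, supply is Qs = -44 + 11P.
The new intersection has 899 = 15.5P, i.e. P = 58, Q = 594.
ΔP = 58 - 56 = 2.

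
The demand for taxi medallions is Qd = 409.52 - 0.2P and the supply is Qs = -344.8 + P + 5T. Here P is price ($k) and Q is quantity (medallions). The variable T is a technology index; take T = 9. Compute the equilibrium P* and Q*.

With T = 9, supply is Qs = -299.8 + P.
Set Qd = Qs: 409.52 - 0.2P = -299.8 + P, so 709.32 = 1.2P and P* = 591.1.
Plugging P* into demand: Q* = 409.52 - 0.2(591.1) = 291.3.

P* = 591.1, Q* = 291.3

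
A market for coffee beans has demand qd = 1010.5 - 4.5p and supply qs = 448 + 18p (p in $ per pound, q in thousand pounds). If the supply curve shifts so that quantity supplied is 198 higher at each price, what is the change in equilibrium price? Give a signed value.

Δp = -8.8

The market clears where 1010.5 - 4.5p = 448 + 18p. Rearranging, 22.5p = 562.5, hence p* = 25.
Then q* = 1010.5 - 4.5(25) = 898.
After the shift, supply is qs = 646 + 18p.
New equilibrium: 364.5 = 22.5p, so p = 16.2 and q = 937.6.
Δp = 16.2 - 25 = -8.8.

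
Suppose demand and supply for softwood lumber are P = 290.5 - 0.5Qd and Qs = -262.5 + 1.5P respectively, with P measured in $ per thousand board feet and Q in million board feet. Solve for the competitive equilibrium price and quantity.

P* = 241, Q* = 99

Inverting to quantity form: Qd = 581 - 2P.
At equilibrium Qd = Qs, so 581 - 2P = -262.5 + 1.5P; collecting terms, 843.5 = 3.5P and P* = 241.
Substitute back: Q* = 581 - 2(241) = 99.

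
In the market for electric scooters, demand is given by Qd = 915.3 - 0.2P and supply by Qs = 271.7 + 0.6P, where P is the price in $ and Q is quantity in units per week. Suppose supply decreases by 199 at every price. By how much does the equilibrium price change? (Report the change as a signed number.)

Equating demand and supply, 915.3 - 0.2P = 271.7 + 0.6P gives 0.8P = 643.6, so P* = 804.5.
Plugging P* into demand: Q* = 915.3 - 0.2(804.5) = 754.4.
After the shift, supply is Qs = 72.7 + 0.6P.
New equilibrium: 842.6 = 0.8P, so P = 1053.25 and Q = 704.65.
ΔP = 1053.25 - 804.5 = 248.75.

ΔP = 248.75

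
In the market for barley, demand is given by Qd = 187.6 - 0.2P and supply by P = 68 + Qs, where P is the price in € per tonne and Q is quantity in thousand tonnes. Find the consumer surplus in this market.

Consumer surplus = 52562.5

Rewriting in direct form: Qs = -68 + P.
The market clears where 187.6 - 0.2P = -68 + P. Rearranging, 1.2P = 255.6, hence P* = 213.
Substitute back: Q* = 187.6 - 0.2(213) = 145.
Demand choke price (Qd = 0): P = 187.6/0.2 = 938. Consumer surplus = ½ × (938 - 213) × 145 = 52562.5.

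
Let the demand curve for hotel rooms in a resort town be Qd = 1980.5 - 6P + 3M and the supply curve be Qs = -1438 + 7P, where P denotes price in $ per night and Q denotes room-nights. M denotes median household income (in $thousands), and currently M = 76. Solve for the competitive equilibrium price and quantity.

P* = 280.5, Q* = 525.5

With M = 76, demand is Qd = 2208.5 - 6P.
At equilibrium Qd = Qs, so 2208.5 - 6P = -1438 + 7P; collecting terms, 3646.5 = 13P and P* = 280.5.
Then Q* = 2208.5 - 6(280.5) = 525.5.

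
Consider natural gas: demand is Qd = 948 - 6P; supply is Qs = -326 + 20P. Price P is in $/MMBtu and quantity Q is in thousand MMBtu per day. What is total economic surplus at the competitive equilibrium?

Equating demand and supply, 948 - 6P = -326 + 20P gives 26P = 1274, so P* = 49.
Plugging P* into demand: Q* = 948 - 6(49) = 654.
Demand choke price = 158; supply choke price = 16.3. CS = ½(158 - 49)(654) = 35643; PS = ½(49 - 16.3)(654) = 10692.9. Total surplus = 46335.9.

Total surplus = 46335.9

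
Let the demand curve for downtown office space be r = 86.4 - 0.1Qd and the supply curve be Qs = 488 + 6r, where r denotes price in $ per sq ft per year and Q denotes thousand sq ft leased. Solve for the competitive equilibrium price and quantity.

r* = 23.5, Q* = 629

In direct form, Qd = 864 - 10r.
Equating demand and supply, 864 - 10r = 488 + 6r gives 16r = 376, so r* = 23.5.
Plugging r* into demand: Q* = 864 - 10(23.5) = 629.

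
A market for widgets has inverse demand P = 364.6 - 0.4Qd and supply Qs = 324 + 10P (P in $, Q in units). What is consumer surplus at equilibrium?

Consumer surplus = 126087.2

Inverting to quantity form: Qd = 911.5 - 2.5P.
Set Qd = Qs: 911.5 - 2.5P = 324 + 10P, so 587.5 = 12.5P and P* = 47.
Plugging P* into demand: Q* = 911.5 - 2.5(47) = 794.
Demand choke price (Qd = 0): P = 911.5/2.5 = 364.6. Consumer surplus = ½ × (364.6 - 47) × 794 = 126087.2.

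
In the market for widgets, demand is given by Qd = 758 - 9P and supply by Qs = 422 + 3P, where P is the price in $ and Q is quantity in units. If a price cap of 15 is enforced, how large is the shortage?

Evaluating both curves at the ceiling price 15 gives Qd = 623, Qs = 467.
Shortage = Qd - Qs = 623 - 467 = 156.

Shortage = 156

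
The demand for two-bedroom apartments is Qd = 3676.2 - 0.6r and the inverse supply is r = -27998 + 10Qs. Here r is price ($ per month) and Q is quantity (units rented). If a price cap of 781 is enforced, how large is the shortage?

Inverting to quantity form: Qs = 2799.8 + 0.1r.
With r fixed at 781, quantity demanded is 3207.6 and quantity supplied is 2877.9.
Shortage = Qd - Qs = 3207.6 - 2877.9 = 329.7.

Shortage = 329.7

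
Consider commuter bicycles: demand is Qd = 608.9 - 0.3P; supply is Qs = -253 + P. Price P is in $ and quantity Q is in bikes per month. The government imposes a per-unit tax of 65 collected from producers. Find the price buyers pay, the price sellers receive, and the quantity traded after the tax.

P_b = 713, P_s = 648, Q = 395

With a tax of 65 on producers, they supply based on the net price P_s = P_b - 65, so Qs = -318 + P_b.
Equate demand and the shifted supply: 608.9 - 0.3P_b = -318 + P_b, giving 1.3P_b = 926.9, so P_b = 713.
So P_s = 648 and the quantity traded is Q = 608.9 - 0.3(713) = 395.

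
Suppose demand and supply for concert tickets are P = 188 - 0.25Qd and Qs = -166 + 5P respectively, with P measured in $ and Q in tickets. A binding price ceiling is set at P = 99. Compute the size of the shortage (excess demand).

Shortage = 27

In direct form, Qd = 752 - 4P.
At P = 99: Qd = 356 and Qs = 329.
Shortage = Qd - Qs = 356 - 329 = 27.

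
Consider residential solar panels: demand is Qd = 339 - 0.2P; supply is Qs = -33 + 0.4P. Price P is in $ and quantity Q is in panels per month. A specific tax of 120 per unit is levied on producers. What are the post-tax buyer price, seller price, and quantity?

P_b = 700, P_s = 580, Q = 199

The tax drives a wedge P_b - P_s = 120. Substituting P_s = P_b - 120 into supply: Qs = -81 + 0.4P_b.
Market clearing requires 339 - 0.2P_b = -81 + 0.4P_b; hence 420 = 0.6P_b and P_b = 700.
So P_s = 580 and the quantity traded is Q = 339 - 0.2(700) = 199.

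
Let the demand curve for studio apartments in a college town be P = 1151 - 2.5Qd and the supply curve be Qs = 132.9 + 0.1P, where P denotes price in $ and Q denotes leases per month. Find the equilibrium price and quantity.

P* = 655, Q* = 198.4

In direct form, Qd = 460.4 - 0.4P.
Equating demand and supply, 460.4 - 0.4P = 132.9 + 0.1P gives 0.5P = 327.5, so P* = 655.
From the demand curve, Q* = 460.4 - 0.4(655) = 198.4.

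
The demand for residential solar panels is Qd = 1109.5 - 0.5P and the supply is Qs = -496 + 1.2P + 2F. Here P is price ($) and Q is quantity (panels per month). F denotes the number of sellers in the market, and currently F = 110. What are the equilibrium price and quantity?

With F = 110, supply is Qs = -276 + 1.2P.
The market clears where 1109.5 - 0.5P = -276 + 1.2P. Rearranging, 1.7P = 1385.5, hence P* = 815.
Then Q* = 1109.5 - 0.5(815) = 702.

P* = 815, Q* = 702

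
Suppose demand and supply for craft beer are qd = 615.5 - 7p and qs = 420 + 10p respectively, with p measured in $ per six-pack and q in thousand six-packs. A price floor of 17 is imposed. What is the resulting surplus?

Surplus = 93.5

At p = 17: qd = 496.5 and qs = 590.
Surplus = qs - qd = 590 - 496.5 = 93.5.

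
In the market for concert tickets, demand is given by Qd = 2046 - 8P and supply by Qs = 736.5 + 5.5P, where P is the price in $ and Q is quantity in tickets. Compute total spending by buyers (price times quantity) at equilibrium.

Equating demand and supply, 2046 - 8P = 736.5 + 5.5P gives 13.5P = 1309.5, so P* = 97.
From the demand curve, Q* = 2046 - 8(97) = 1270.
Total spending by buyers = P* × Q* = 97 × 1270 = 123190.

Total spending by buyers = 123190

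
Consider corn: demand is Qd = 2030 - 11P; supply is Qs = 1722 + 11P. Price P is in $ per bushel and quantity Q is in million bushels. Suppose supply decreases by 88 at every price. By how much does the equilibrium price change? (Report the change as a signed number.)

Set Qd = Qs: 2030 - 11P = 1722 + 11P, so 308 = 22P and P* = 14.
Plugging P* into demand: Q* = 2030 - 11(14) = 1876.
After the shift, supply is Qs = 1634 + 11P.
New equilibrium: 396 = 22P, so P = 18 and Q = 1832.
ΔP = 18 - 14 = 4.

ΔP = 4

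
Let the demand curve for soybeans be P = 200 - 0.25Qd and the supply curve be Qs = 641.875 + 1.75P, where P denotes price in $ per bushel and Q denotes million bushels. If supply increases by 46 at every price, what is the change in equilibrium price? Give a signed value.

Inverting to quantity form: Qd = 800 - 4P.
The market clears where 800 - 4P = 641.875 + 1.75P. Rearranging, 5.75P = 158.125, hence P* = 27.5.
From the demand curve, Q* = 800 - 4(27.5) = 690.
After the shift, supply is Qs = 687.875 + 1.75P.
New equilibrium: 112.125 = 5.75P, so P = 19.5 and Q = 722.
ΔP = 19.5 - 27.5 = -8.

ΔP = -8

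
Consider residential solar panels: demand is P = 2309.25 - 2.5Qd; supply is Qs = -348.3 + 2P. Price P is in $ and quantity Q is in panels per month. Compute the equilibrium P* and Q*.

P* = 530, Q* = 711.7

Inverting to quantity form: Qd = 923.7 - 0.4P.
The market clears where 923.7 - 0.4P = -348.3 + 2P. Rearranging, 2.4P = 1272, hence P* = 530.
From the demand curve, Q* = 923.7 - 0.4(530) = 711.7.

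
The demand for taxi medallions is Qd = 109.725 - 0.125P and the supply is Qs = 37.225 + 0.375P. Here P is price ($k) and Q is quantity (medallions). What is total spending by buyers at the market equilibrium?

Equating demand and supply, 109.725 - 0.125P = 37.225 + 0.375P gives 0.5P = 72.5, so P* = 145.
Substitute back: Q* = 109.725 - 0.125(145) = 91.6.
Total spending by buyers = P* × Q* = 145 × 91.6 = 13282.

Total spending by buyers = 13282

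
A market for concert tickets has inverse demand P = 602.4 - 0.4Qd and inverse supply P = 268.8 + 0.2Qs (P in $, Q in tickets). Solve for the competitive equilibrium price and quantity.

Solving each curve for Q: Qd = 1506 - 2.5P and Qs = -1344 + 5P.
At equilibrium Qd = Qs, so 1506 - 2.5P = -1344 + 5P; collecting terms, 2850 = 7.5P and P* = 380.
Plugging P* into demand: Q* = 1506 - 2.5(380) = 556.

P* = 380, Q* = 556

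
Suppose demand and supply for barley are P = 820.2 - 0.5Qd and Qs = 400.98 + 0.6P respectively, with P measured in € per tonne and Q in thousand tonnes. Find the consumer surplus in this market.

Rewriting in direct form: Qd = 1640.4 - 2P.
Set Qd = Qs: 1640.4 - 2P = 400.98 + 0.6P, so 1239.42 = 2.6P and P* = 476.7.
Then Q* = 1640.4 - 2(476.7) = 687.
Demand choke price (Qd = 0): P = 1640.4/2 = 820.2. Consumer surplus = ½ × (820.2 - 476.7) × 687 = 117992.25.

Consumer surplus = 117992.25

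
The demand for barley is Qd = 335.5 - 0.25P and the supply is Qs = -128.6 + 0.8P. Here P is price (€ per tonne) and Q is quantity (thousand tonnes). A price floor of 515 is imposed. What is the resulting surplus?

Evaluating both curves at the floor price 515 gives Qd = 206.75, Qs = 283.4.
Surplus = Qs - Qd = 283.4 - 206.75 = 76.65.

Surplus = 76.65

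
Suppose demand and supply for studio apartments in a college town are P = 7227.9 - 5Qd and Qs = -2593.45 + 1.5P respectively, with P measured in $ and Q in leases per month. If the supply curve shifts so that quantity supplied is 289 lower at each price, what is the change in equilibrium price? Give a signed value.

Rewriting in direct form: Qd = 1445.58 - 0.2P.
The market clears where 1445.58 - 0.2P = -2593.45 + 1.5P. Rearranging, 1.7P = 4039.03, hence P* = 2375.9.
From the demand curve, Q* = 1445.58 - 0.2(2375.9) = 970.4.
After the shift, supply is Qs = -2882.45 + 1.5P.
Re-solving, 1.7P = 4328.03 gives P = 2545.9 and Q = 936.4.
ΔP = 2545.9 - 2375.9 = 170.

ΔP = 170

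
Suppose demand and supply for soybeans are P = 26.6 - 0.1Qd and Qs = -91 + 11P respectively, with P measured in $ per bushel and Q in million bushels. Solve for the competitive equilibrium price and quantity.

P* = 17, Q* = 96

Solving each curve for Q: Qd = 266 - 10P.
Set Qd = Qs: 266 - 10P = -91 + 11P, so 357 = 21P and P* = 17.
Then Q* = 266 - 10(17) = 96.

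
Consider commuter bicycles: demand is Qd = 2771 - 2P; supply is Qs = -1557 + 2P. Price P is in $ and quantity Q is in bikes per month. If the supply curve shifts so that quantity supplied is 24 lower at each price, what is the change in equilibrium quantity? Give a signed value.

Equating demand and supply, 2771 - 2P = -1557 + 2P gives 4P = 4328, so P* = 1082.
Then Q* = 2771 - 2(1082) = 607.
After the shift, supply is Qs = -1581 + 2P.
The new intersection has 4352 = 4P, i.e. P = 1088, Q = 595.
ΔQ = 595 - 607 = -12.

ΔQ = -12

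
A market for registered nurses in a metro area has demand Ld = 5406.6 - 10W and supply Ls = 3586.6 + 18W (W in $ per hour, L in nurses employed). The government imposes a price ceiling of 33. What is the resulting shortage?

Shortage = 896

At W = 33: Ld = 5076.6 and Ls = 4180.6.
Shortage = Ld - Ls = 5076.6 - 4180.6 = 896.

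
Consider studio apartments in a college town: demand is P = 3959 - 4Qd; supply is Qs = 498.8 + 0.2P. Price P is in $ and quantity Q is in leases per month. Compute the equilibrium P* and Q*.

P* = 1091, Q* = 717

Solving each curve for Q: Qd = 989.75 - 0.25P.
At equilibrium Qd = Qs, so 989.75 - 0.25P = 498.8 + 0.2P; collecting terms, 490.95 = 0.45P and P* = 1091.
Substitute back: Q* = 989.75 - 0.25(1091) = 717.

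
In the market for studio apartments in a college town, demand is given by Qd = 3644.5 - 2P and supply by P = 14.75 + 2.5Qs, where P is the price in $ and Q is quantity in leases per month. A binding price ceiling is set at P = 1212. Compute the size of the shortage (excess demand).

Shortage = 741.6

In direct form, Qs = -5.9 + 0.4P.
With P fixed at 1212, quantity demanded is 1220.5 and quantity supplied is 478.9.
Shortage = Qd - Qs = 1220.5 - 478.9 = 741.6.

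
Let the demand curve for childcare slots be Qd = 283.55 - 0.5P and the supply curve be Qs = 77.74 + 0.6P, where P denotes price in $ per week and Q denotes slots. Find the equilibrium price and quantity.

At equilibrium Qd = Qs, so 283.55 - 0.5P = 77.74 + 0.6P; collecting terms, 205.81 = 1.1P and P* = 187.1.
Plugging P* into demand: Q* = 283.55 - 0.5(187.1) = 190.

P* = 187.1, Q* = 190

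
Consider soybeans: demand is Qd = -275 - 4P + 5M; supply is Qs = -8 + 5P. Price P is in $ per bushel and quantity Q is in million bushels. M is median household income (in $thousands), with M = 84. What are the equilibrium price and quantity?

P* = 17, Q* = 77

With M = 84, demand is Qd = 145 - 4P.
The market clears where 145 - 4P = -8 + 5P. Rearranging, 9P = 153, hence P* = 17.
Substitute back: Q* = 145 - 4(17) = 77.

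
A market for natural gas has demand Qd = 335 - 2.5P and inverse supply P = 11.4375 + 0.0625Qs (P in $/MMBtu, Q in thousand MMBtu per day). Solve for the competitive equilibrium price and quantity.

Rewriting in direct form: Qs = -183 + 16P.
The market clears where 335 - 2.5P = -183 + 16P. Rearranging, 18.5P = 518, hence P* = 28.
Then Q* = 335 - 2.5(28) = 265.

P* = 28, Q* = 265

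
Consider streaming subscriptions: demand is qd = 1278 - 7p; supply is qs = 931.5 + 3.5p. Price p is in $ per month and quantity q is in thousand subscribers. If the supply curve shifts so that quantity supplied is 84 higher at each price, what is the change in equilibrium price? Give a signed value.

Δp = -8

At equilibrium qd = qs, so 1278 - 7p = 931.5 + 3.5p; collecting terms, 346.5 = 10.5p and p* = 33.
Substitute back: q* = 1278 - 7(33) = 1047.
After the shift, supply is qs = 1015.5 + 3.5p.
Re-solving, 10.5p = 262.5 gives p = 25 and q = 1103.
Δp = 25 - 33 = -8.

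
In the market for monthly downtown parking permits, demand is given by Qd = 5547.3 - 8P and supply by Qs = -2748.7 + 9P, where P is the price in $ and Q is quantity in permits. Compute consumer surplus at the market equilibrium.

The market clears where 5547.3 - 8P = -2748.7 + 9P. Rearranging, 17P = 8296, hence P* = 488.
From the demand curve, Q* = 5547.3 - 8(488) = 1643.3.
Demand choke price (Qd = 0): P = 5547.3/8 = 693.4125. Consumer surplus = ½ × (693.4125 - 488) × 1643.3 = 168777.180625.

Consumer surplus = 168777.180625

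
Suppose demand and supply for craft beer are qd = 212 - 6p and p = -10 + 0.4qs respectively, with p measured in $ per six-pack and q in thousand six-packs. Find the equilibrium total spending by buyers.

In direct form, qs = 25 + 2.5p.
Equating demand and supply, 212 - 6p = 25 + 2.5p gives 8.5p = 187, so p* = 22.
Then q* = 212 - 6(22) = 80.
Total spending by buyers = p* × q* = 22 × 80 = 1760.

Total spending by buyers = 1760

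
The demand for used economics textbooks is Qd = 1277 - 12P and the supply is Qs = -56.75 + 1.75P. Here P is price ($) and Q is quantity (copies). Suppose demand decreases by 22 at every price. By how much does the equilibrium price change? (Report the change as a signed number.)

ΔP = -1.6

The market clears where 1277 - 12P = -56.75 + 1.75P. Rearranging, 13.75P = 1333.75, hence P* = 97.
From the demand curve, Q* = 1277 - 12(97) = 113.
After the shift, demand is Qd = 1255 - 12P.
Re-solving, 13.75P = 1311.75 gives P = 95.4 and Q = 110.2.
ΔP = 95.4 - 97 = -1.6.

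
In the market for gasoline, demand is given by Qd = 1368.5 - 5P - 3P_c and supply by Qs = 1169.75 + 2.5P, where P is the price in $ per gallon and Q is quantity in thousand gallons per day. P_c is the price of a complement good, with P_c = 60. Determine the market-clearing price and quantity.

With P_c = 60, demand is Qd = 1188.5 - 5P.
At equilibrium Qd = Qs, so 1188.5 - 5P = 1169.75 + 2.5P; collecting terms, 18.75 = 7.5P and P* = 2.5.
Then Q* = 1188.5 - 5(2.5) = 1176.

P* = 2.5, Q* = 1176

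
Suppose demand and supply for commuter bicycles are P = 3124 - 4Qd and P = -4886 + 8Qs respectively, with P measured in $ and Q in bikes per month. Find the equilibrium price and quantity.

P* = 454, Q* = 667.5

Rewriting in direct form: Qd = 781 - 0.25P and Qs = 610.75 + 0.125P.
Set Qd = Qs: 781 - 0.25P = 610.75 + 0.125P, so 170.25 = 0.375P and P* = 454.
Substitute back: Q* = 781 - 0.25(454) = 667.5.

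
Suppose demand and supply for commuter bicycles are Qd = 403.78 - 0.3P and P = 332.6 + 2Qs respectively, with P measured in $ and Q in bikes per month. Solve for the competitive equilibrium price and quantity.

P* = 712.6, Q* = 190

Solving each curve for Q: Qs = -166.3 + 0.5P.
At equilibrium Qd = Qs, so 403.78 - 0.3P = -166.3 + 0.5P; collecting terms, 570.08 = 0.8P and P* = 712.6.
Then Q* = 403.78 - 0.3(712.6) = 190.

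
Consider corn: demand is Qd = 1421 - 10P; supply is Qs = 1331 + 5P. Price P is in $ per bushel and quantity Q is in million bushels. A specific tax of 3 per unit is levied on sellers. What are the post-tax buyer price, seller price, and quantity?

P_b = 7, P_s = 4, Q = 1351

The tax drives a wedge P_b - P_s = 3. Substituting P_s = P_b - 3 into supply: Qs = 1316 + 5P_b.
Set Qd = Qs: 1421 - 10P_b = 1316 + 5P_b, so 105 = 15P_b and P_b = 7.
So P_s = 4 and the quantity traded is Q = 1421 - 10(7) = 1351.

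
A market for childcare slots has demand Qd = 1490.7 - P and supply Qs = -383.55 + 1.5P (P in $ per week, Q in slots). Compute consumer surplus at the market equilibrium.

Set Qd = Qs: 1490.7 - P = -383.55 + 1.5P, so 1874.25 = 2.5P and P* = 749.7.
Then Q* = 1490.7 - 749.7 = 741.
Demand choke price (Qd = 0): P = 1490.7. Consumer surplus = ½ × (1490.7 - 749.7) × 741 = 274540.5.

Consumer surplus = 274540.5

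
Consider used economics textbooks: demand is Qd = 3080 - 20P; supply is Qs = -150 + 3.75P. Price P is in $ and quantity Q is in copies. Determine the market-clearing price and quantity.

Set Qd = Qs: 3080 - 20P = -150 + 3.75P, so 3230 = 23.75P and P* = 136.
From the demand curve, Q* = 3080 - 20(136) = 360.

P* = 136, Q* = 360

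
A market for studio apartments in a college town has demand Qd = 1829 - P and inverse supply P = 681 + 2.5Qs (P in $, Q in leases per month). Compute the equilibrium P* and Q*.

P* = 1501, Q* = 328

In direct form, Qs = -272.4 + 0.4P.
The market clears where 1829 - P = -272.4 + 0.4P. Rearranging, 1.4P = 2101.4, hence P* = 1501.
Substitute back: Q* = 1829 - 1501 = 328.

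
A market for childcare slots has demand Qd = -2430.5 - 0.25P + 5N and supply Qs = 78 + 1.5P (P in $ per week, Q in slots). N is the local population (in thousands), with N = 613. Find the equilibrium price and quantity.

P* = 318, Q* = 555

With N = 613, demand is Qd = 634.5 - 0.25P.
At equilibrium Qd = Qs, so 634.5 - 0.25P = 78 + 1.5P; collecting terms, 556.5 = 1.75P and P* = 318.
From the demand curve, Q* = 634.5 - 0.25(318) = 555.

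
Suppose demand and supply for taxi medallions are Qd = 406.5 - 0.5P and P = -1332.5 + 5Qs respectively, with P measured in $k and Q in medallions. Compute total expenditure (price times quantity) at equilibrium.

Total expenditure = 61300

Inverting to quantity form: Qs = 266.5 + 0.2P.
Set Qd = Qs: 406.5 - 0.5P = 266.5 + 0.2P, so 140 = 0.7P and P* = 200.
Substitute back: Q* = 406.5 - 0.5(200) = 306.5.
Total expenditure = P* × Q* = 200 × 306.5 = 61300.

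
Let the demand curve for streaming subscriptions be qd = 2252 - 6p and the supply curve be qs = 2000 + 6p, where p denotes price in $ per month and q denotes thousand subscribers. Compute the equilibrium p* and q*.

p* = 21, q* = 2126

Set qd = qs: 2252 - 6p = 2000 + 6p, so 252 = 12p and p* = 21.
Plugging p* into demand: q* = 2252 - 6(21) = 2126.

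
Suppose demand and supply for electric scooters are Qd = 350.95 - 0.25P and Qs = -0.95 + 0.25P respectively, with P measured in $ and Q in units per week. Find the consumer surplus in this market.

Consumer surplus = 61250

At equilibrium Qd = Qs, so 350.95 - 0.25P = -0.95 + 0.25P; collecting terms, 351.9 = 0.5P and P* = 703.8.
Substitute back: Q* = 350.95 - 0.25(703.8) = 175.
Demand choke price (Qd = 0): P = 350.95/0.25 = 1403.8. Consumer surplus = ½ × (1403.8 - 703.8) × 175 = 61250.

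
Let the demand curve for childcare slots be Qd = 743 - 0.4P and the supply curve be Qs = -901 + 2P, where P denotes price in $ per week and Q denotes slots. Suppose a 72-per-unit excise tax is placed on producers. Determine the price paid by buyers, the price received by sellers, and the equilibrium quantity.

P_b = 745, P_s = 673, Q = 445

Producers keep P_s = P_b - 72 per unit, so supply in terms of the buyer price is Qs = -1045 + 2P_b.
Equate demand and the shifted supply: 743 - 0.4P_b = -1045 + 2P_b, giving 2.4P_b = 1788, so P_b = 745.
Then P_s = 745 - 72 = 673 and Q = 743 - 0.4(745) = 445.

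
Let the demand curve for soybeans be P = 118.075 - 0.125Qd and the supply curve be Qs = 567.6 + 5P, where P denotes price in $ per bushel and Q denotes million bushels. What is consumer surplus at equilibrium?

Inverting to quantity form: Qd = 944.6 - 8P.
Equating demand and supply, 944.6 - 8P = 567.6 + 5P gives 13P = 377, so P* = 29.
Substitute back: Q* = 944.6 - 8(29) = 712.6.
Demand choke price (Qd = 0): P = 944.6/8 = 118.075. Consumer surplus = ½ × (118.075 - 29) × 712.6 = 31737.4225.

Consumer surplus = 31737.4225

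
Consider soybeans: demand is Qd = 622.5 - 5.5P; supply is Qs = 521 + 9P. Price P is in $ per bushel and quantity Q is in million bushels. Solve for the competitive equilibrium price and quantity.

Equating demand and supply, 622.5 - 5.5P = 521 + 9P gives 14.5P = 101.5, so P* = 7.
Plugging P* into demand: Q* = 622.5 - 5.5(7) = 584.

P* = 7, Q* = 584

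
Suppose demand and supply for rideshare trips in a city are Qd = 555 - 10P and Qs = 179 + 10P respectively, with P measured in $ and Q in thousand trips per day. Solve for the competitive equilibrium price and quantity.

At equilibrium Qd = Qs, so 555 - 10P = 179 + 10P; collecting terms, 376 = 20P and P* = 18.8.
Substitute back: Q* = 555 - 10(18.8) = 367.

P* = 18.8, Q* = 367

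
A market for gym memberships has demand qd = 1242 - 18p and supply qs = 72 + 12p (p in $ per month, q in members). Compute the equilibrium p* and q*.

Equating demand and supply, 1242 - 18p = 72 + 12p gives 30p = 1170, so p* = 39.
Plugging p* into demand: q* = 1242 - 18(39) = 540.

p* = 39, q* = 540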